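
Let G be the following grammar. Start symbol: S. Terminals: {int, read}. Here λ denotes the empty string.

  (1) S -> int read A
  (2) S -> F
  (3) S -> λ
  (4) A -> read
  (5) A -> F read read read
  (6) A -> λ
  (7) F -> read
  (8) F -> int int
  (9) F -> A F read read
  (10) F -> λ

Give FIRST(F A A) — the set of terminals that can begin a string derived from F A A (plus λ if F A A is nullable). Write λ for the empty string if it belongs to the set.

FIRST(S): from S->int read A we get {int}; from S->F we get {λ, int, read}; from S->λ we get {λ}. So FIRST(S) = {λ, int, read}.
FIRST(A): from A->read we get {read}; from A->F read read read we get {int, read}; from A->λ we get {λ}. So FIRST(A) = {λ, int, read}.
FIRST(F): from F->read we get {read}; from F->int int we get {int}; from F->A F read read we get {int, read}; from F->λ we get {λ}. So FIRST(F) = {λ, int, read}.
FIRST(F A A): take FIRST of each symbol in turn, carrying on past any symbol whose FIRST contains λ; result {λ, int, read}.

{λ, int, read}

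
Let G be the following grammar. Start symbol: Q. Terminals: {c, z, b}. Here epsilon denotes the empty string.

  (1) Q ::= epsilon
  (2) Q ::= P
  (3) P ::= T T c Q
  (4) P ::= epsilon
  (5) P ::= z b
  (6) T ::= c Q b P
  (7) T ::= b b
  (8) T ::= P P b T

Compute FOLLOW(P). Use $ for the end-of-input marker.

{$, b, c, z}

FIRST(Q): from Q::=epsilon we get {epsilon}; from Q::=P we get {epsilon, b, c, z}. So FIRST(Q) = {epsilon, b, c, z}.
FIRST(P): from P::=T T c Q we get {b, c, z}; from P::=epsilon we get {epsilon}; from P::=z b we get {z}. So FIRST(P) = {epsilon, b, c, z}.
FIRST(T): from T::=c Q b P we get {c}; from T::=b b we get {b}; from T::=P P b T we get {b, c, z}. So FIRST(T) = {b, c, z}.
FOLLOW(Q) includes $ since Q is the start symbol.
FOLLOW(T): in P::=T T c Q (occurrence 1), T is followed by T c Q with FIRST {b, c, z}; in P::=T T c Q (occurrence 2), T is followed by c Q with FIRST {c}; in T::=P P b T, the suffix after T is empty (adds nothing new). Thus FOLLOW(T) = {b, c, z}.
FOLLOW(Q): in P::=T T c Q, the suffix after Q is empty, so FOLLOW(Q) ⊇ FOLLOW(P) = {$, b, c, z}; in T::=c Q b P, Q is followed by b P with FIRST {b}. Thus FOLLOW(Q) = {$, b, c, z}.
FOLLOW(P): in Q::=P, the suffix after P is empty, so FOLLOW(P) ⊇ FOLLOW(Q) = {$, b, c, z}; in T::=c Q b P, the suffix after P is empty, so FOLLOW(P) ⊇ FOLLOW(T) = {b, c, z}; in T::=P P b T (occurrence 1), P is followed by P b T with FIRST {b, c, z}; in T::=P P b T (occurrence 2), P is followed by b T with FIRST {b}. Thus FOLLOW(P) = {$, b, c, z}.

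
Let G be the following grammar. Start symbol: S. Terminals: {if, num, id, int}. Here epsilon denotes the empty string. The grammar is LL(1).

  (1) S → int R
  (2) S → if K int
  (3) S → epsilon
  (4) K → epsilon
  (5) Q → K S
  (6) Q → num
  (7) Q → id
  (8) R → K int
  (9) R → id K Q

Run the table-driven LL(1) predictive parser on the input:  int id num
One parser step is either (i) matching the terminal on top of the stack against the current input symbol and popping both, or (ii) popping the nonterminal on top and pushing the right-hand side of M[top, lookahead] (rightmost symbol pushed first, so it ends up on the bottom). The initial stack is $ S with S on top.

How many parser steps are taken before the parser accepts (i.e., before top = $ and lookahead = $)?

7

step 1: stack=$ S  input=int id num $  — expand S → int R
step 2: stack=$ R int  input=int id num $  — match int
step 3: stack=$ R  input=id num $  — expand R → id K Q
step 4: stack=$ Q K id  input=id num $  — match id
step 5: stack=$ Q K  input=num $  — expand K → epsilon
step 6: stack=$ Q  input=num $  — expand Q → num
step 7: stack=$ num  input=num $  — match num
Accept reached after 7 steps.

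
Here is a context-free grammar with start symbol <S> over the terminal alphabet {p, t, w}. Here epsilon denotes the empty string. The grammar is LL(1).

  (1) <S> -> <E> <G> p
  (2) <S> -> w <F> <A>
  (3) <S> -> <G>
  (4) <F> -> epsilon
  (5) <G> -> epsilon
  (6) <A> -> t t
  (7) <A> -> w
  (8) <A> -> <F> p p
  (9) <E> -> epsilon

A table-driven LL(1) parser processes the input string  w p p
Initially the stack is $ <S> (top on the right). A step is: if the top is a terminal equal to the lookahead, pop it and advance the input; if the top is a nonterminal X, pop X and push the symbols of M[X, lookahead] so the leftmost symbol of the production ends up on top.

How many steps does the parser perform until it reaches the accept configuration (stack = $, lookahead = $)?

step 1: stack=$ <S>  input=w p p $  — expand <S> -> w <F> <A>
step 2: stack=$ <A> <F> w  input=w p p $  — match w
step 3: stack=$ <A> <F>  input=p p $  — expand <F> -> epsilon
step 4: stack=$ <A>  input=p p $  — expand <A> -> <F> p p
step 5: stack=$ p p <F>  input=p p $  — expand <F> -> epsilon
step 6: stack=$ p p  input=p p $  — match p
step 7: stack=$ p  input=p $  — match p
Accept reached after 7 steps.

7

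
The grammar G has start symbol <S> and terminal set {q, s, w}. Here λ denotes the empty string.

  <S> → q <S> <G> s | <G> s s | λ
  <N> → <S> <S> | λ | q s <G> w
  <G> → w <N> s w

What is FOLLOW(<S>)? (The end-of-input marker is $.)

{$, q, s, w}

FIRST(<G>): from <G>→w <N> s w we get {w}. So FIRST(<G>) = {w}.
FIRST(<S>): from <S>→q <S> <G> s we get {q}; from <S>→<G> s s we get {w}; from <S>→λ we get {λ}. So FIRST(<S>) = {λ, q, w}.
FIRST(<N>): from <N>→<S> <S> we get {λ, q, w}; from <N>→λ we get {λ}; from <N>→q s <G> w we get {q}. So FIRST(<N>) = {λ, q, w}.
FOLLOW(<S>) includes $ since <S> is the start symbol.
FOLLOW(<N>): in <G>→w <N> s w, <N> is followed by s w with FIRST {s}. Thus FOLLOW(<N>) = {s}.
FOLLOW(<S>): in <S>→q <S> <G> s, <S> is followed by <G> s with FIRST {w}; in <N>→<S> <S> (occurrence 1), <S> is followed by <S> with FIRST {λ, q, w}; in <N>→<S> <S> (occurrence 1), the suffix after <S> is nullable, so FOLLOW(<S>) ⊇ FOLLOW(<N>) = {s}; in <N>→<S> <S> (occurrence 2), the suffix after <S> is empty, so FOLLOW(<S>) ⊇ FOLLOW(<N>) = {s}. Thus FOLLOW(<S>) = {$, q, s, w}.
FOLLOW(<G>): in <S>→q <S> <G> s, <G> is followed by s with FIRST {s}; in <S>→<G> s s, <G> is followed by s s with FIRST {s}; in <N>→q s <G> w, <G> is followed by w with FIRST {w}. Thus FOLLOW(<G>) = {s, w}.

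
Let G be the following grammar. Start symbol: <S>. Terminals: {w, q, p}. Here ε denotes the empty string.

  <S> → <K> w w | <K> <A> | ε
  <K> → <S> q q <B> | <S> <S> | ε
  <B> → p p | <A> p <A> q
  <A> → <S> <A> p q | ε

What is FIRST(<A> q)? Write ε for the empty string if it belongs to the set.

{p, q, w}

FIRST(<S>): from <S>→<K> w w we get {p, q, w}; from <S>→<K> <A> we get {ε, p, q, w}; from <S>→ε we get {ε}. So FIRST(<S>) = {ε, p, q, w}.
FIRST(<K>): from <K>→<S> q q <B> we get {p, q, w}; from <K>→<S> <S> we get {ε, p, q, w}; from <K>→ε we get {ε}. So FIRST(<K>) = {ε, p, q, w}.
FIRST(<A>): from <A>→<S> <A> p q we get {p, q, w}; from <A>→ε we get {ε}. So FIRST(<A>) = {ε, p, q, w}.
FIRST(<B>): from <B>→p p we get {p}; from <B>→<A> p <A> q we get {p, q, w}. So FIRST(<B>) = {p, q, w}.
FIRST(<A> q): take FIRST of each symbol in turn, carrying on past any symbol whose FIRST contains ε; result {p, q, w}.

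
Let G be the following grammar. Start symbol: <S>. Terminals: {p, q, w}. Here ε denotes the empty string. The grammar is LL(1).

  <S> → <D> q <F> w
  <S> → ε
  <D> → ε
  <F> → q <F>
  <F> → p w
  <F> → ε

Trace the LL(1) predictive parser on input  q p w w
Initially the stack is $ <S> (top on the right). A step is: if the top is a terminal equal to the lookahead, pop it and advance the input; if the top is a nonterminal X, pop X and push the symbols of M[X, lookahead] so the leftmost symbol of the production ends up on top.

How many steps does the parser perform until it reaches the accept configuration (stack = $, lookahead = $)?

step 1: stack=$ <S>  input=q p w w $  — expand <S> → <D> q <F> w
step 2: stack=$ w <F> q <D>  input=q p w w $  — expand <D> → ε
step 3: stack=$ w <F> q  input=q p w w $  — match q
step 4: stack=$ w <F>  input=p w w $  — expand <F> → p w
step 5: stack=$ w w p  input=p w w $  — match p
step 6: stack=$ w w  input=w w $  — match w
step 7: stack=$ w  input=w $  — match w
Accept reached after 7 steps.

7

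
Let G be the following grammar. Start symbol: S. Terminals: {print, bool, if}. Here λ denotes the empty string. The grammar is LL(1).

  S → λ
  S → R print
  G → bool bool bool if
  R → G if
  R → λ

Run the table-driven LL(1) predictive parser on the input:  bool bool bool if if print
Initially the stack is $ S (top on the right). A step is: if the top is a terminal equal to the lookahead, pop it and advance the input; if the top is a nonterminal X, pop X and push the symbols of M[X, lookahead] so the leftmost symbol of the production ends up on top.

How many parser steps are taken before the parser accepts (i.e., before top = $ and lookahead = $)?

9

     Stack                         Input                         Action
  1  $ S                           bool bool bool if if print $  expand S → R print
  2  $ print R                     bool bool bool if if print $  expand R → G if
  3  $ print if G                  bool bool bool if if print $  expand G → bool bool bool if
  4  $ print if if bool bool bool  bool bool bool if if print $  match bool
  5  $ print if if bool bool       bool bool if if print $       match bool
  6  $ print if if bool            bool if if print $            match bool
  7  $ print if if                 if if print $                 match if
  8  $ print if                    if print $                    match if
  9  $ print                       print $                       match print
Accept reached after 9 steps.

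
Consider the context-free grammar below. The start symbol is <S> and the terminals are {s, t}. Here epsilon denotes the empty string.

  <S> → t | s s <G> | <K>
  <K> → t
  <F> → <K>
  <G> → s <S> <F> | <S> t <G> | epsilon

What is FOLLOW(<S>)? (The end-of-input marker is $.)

FIRST(<K>): from <K>→t we get {t}. So FIRST(<K>) = {t}.
FIRST(<S>): from <S>→t we get {t}; from <S>→s s <G> we get {s}; from <S>→<K> we get {t}. So FIRST(<S>) = {s, t}.
FIRST(<F>): from <F>→<K> we get {t}. So FIRST(<F>) = {t}.
FIRST(<G>): from <G>→s <S> <F> we get {s}; from <G>→<S> t <G> we get {s, t}; from <G>→epsilon we get {epsilon}. So FIRST(<G>) = {epsilon, s, t}.
FOLLOW(<S>) includes $ since <S> is the start symbol.
FOLLOW(<S>): in <G>→s <S> <F>, <S> is followed by <F> with FIRST {t}; in <G>→<S> t <G>, <S> is followed by t <G> with FIRST {t}. Thus FOLLOW(<S>) = {$, t}.
FOLLOW(<G>): in <S>→s s <G>, the suffix after <G> is empty, so FOLLOW(<G>) ⊇ FOLLOW(<S>) = {$, t}; in <G>→<S> t <G>, the suffix after <G> is empty (adds nothing new). Thus FOLLOW(<G>) = {$, t}.
FOLLOW(<F>): in <G>→s <S> <F>, the suffix after <F> is empty, so FOLLOW(<F>) ⊇ FOLLOW(<G>) = {$, t}. Thus FOLLOW(<F>) = {$, t}.
FOLLOW(<K>): in <S>→<K>, the suffix after <K> is empty, so FOLLOW(<K>) ⊇ FOLLOW(<S>) = {$, t}; in <F>→<K>, the suffix after <K> is empty, so FOLLOW(<K>) ⊇ FOLLOW(<F>) = {$, t}. Thus FOLLOW(<K>) = {$, t}.

{$, t}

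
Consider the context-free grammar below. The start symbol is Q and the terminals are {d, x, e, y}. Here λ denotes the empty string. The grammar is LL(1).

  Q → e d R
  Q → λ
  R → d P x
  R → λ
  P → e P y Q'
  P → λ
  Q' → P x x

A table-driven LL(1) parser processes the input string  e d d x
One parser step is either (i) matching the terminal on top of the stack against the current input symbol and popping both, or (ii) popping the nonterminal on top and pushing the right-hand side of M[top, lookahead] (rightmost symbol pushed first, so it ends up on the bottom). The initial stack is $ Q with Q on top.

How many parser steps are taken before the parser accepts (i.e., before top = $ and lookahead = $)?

7

step 1: stack=$ Q  input=e d d x $  — expand Q → e d R
step 2: stack=$ R d e  input=e d d x $  — match e
step 3: stack=$ R d  input=d d x $  — match d
step 4: stack=$ R  input=d x $  — expand R → d P x
step 5: stack=$ x P d  input=d x $  — match d
step 6: stack=$ x P  input=x $  — expand P → λ
step 7: stack=$ x  input=x $  — match x
Accept reached after 7 steps.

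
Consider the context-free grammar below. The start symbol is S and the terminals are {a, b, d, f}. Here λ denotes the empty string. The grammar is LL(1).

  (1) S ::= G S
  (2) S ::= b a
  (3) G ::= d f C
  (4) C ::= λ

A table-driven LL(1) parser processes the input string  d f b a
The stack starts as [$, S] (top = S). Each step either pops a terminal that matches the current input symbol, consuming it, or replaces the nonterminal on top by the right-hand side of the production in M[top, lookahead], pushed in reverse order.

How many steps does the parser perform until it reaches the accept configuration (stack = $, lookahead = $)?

     Stack      Input      Action
  1  $ S        d f b a $  expand S ::= G S
  2  $ S G      d f b a $  expand G ::= d f C
  3  $ S C f d  d f b a $  match d
  4  $ S C f    f b a $    match f
  5  $ S C      b a $      expand C ::= λ
  6  $ S        b a $      expand S ::= b a
  7  $ a b      b a $      match b
  8  $ a        a $        match a
Accept reached after 8 steps.

8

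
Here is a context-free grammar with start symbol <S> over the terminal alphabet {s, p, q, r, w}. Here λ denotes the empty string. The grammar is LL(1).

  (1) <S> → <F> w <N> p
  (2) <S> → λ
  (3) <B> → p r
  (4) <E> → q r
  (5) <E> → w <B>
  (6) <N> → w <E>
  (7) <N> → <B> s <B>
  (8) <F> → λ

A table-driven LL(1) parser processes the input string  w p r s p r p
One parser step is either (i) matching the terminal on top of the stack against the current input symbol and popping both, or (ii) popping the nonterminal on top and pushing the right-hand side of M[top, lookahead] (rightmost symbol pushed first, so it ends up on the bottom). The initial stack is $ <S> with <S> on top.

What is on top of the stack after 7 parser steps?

s

step 1: stack=$ <S>  input=w p r s p r p $  — expand <S> → <F> w <N> p
step 2: stack=$ p <N> w <F>  input=w p r s p r p $  — expand <F> → λ
step 3: stack=$ p <N> w  input=w p r s p r p $  — match w
step 4: stack=$ p <N>  input=p r s p r p $  — expand <N> → <B> s <B>
step 5: stack=$ p <B> s <B>  input=p r s p r p $  — expand <B> → p r
step 6: stack=$ p <B> s r p  input=p r s p r p $  — match p
step 7: stack=$ p <B> s r  input=r s p r p $  — match r
Stack after step 7: $ p <B> s (top = s).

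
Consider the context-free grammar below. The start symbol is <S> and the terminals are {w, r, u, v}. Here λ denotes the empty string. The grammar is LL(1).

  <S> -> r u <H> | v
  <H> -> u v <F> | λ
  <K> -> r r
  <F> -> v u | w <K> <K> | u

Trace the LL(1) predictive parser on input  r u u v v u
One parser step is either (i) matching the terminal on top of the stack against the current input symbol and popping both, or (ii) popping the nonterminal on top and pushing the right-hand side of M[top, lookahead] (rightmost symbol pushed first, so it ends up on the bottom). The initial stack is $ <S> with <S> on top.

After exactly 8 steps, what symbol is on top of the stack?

step 1: stack=$ <S>  input=r u u v v u $  — expand <S> -> r u <H>
step 2: stack=$ <H> u r  input=r u u v v u $  — match r
step 3: stack=$ <H> u  input=u u v v u $  — match u
step 4: stack=$ <H>  input=u v v u $  — expand <H> -> u v <F>
step 5: stack=$ <F> v u  input=u v v u $  — match u
step 6: stack=$ <F> v  input=v v u $  — match v
step 7: stack=$ <F>  input=v u $  — expand <F> -> v u
step 8: stack=$ u v  input=v u $  — match v
Stack after step 8: $ u (top = u).

u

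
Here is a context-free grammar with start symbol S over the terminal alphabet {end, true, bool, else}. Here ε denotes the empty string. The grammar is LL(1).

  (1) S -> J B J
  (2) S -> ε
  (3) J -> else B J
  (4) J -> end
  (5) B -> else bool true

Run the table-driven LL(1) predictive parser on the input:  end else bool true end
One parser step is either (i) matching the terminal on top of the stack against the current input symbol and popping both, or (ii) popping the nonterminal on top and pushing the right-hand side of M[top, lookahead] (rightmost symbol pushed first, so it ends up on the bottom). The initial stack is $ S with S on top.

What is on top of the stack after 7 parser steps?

step 1: stack=$ S  input=end else bool true end $  — expand S -> J B J
step 2: stack=$ J B J  input=end else bool true end $  — expand J -> end
step 3: stack=$ J B end  input=end else bool true end $  — match end
step 4: stack=$ J B  input=else bool true end $  — expand B -> else bool true
step 5: stack=$ J true bool else  input=else bool true end $  — match else
step 6: stack=$ J true bool  input=bool true end $  — match bool
step 7: stack=$ J true  input=true end $  — match true
Stack after step 7: $ J (top = J).

J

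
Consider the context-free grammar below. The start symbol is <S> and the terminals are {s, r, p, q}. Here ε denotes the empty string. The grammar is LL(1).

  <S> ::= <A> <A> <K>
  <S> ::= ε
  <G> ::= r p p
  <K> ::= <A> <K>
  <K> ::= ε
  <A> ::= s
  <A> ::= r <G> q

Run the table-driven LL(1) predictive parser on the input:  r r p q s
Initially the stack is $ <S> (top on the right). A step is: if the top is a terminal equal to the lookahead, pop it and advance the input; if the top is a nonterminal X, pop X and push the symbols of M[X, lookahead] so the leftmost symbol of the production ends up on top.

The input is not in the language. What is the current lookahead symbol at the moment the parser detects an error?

step 1: stack=$ <S>  input=r r p q s $  — expand <S> ::= <A> <A> <K>
step 2: stack=$ <K> <A> <A>  input=r r p q s $  — expand <A> ::= r <G> q
step 3: stack=$ <K> <A> q <G> r  input=r r p q s $  — match r
step 4: stack=$ <K> <A> q <G>  input=r p q s $  — expand <G> ::= r p p
step 5: stack=$ <K> <A> q p p r  input=r p q s $  — match r
step 6: stack=$ <K> <A> q p p  input=p q s $  — match p
step 7: stack=$ <K> <A> q p  input=q s $  — error: top is terminal p but lookahead is q

q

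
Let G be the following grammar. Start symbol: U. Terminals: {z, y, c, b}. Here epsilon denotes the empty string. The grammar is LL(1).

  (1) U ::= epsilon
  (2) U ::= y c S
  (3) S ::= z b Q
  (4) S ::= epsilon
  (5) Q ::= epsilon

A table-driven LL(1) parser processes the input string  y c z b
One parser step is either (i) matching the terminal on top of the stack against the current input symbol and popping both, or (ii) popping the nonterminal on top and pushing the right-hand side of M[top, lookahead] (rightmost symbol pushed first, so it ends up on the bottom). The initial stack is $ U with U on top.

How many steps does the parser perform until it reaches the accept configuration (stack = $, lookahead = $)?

step 1: stack=$ U  input=y c z b $  — expand U ::= y c S
step 2: stack=$ S c y  input=y c z b $  — match y
step 3: stack=$ S c  input=c z b $  — match c
step 4: stack=$ S  input=z b $  — expand S ::= z b Q
step 5: stack=$ Q b z  input=z b $  — match z
step 6: stack=$ Q b  input=b $  — match b
step 7: stack=$ Q  input=$  — expand Q ::= epsilon
Accept reached after 7 steps.

7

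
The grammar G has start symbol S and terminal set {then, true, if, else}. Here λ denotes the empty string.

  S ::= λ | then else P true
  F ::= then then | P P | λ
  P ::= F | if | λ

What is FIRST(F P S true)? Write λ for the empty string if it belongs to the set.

FIRST(S): from S::=λ we get {λ}; from S::=then else P true we get {then}. So FIRST(S) = {λ, then}.
FIRST(F): from F::=then then we get {then}; from F::=P P we get {λ, if, then}; from F::=λ we get {λ}. So FIRST(F) = {λ, if, then}.
FIRST(P): from P::=F we get {λ, if, then}; from P::=if we get {if}; from P::=λ we get {λ}. So FIRST(P) = {λ, if, then}.
FIRST(F P S true): take FIRST of each symbol in turn, carrying on past any symbol whose FIRST contains λ; result {if, then, true}.

{if, then, true}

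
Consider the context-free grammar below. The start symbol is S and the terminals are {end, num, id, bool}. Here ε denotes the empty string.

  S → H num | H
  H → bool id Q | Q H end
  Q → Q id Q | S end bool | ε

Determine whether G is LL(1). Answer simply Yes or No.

FIRST(S) = {bool, id}
FIRST(H) = {bool, id}
FIRST(Q) = {ε, bool, id}
FOLLOW(S) = {$, end}
FOLLOW(H) = {$, end, num}
FOLLOW(Q) = {$, bool, end, id, num}
Cell M[H, bool] receives both H → bool id Q and H → Q H end — the grammar is not LL(1).

No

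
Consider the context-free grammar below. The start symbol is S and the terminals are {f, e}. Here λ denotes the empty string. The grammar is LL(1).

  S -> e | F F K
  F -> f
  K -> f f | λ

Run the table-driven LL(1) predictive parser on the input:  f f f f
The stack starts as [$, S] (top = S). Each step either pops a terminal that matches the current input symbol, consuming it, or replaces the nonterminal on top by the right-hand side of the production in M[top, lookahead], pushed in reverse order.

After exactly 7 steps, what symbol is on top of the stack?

f

step 1: stack=$ S  input=f f f f $  — expand S -> F F K
step 2: stack=$ K F F  input=f f f f $  — expand F -> f
step 3: stack=$ K F f  input=f f f f $  — match f
step 4: stack=$ K F  input=f f f $  — expand F -> f
step 5: stack=$ K f  input=f f f $  — match f
step 6: stack=$ K  input=f f $  — expand K -> f f
step 7: stack=$ f f  input=f f $  — match f
Stack after step 7: $ f (top = f).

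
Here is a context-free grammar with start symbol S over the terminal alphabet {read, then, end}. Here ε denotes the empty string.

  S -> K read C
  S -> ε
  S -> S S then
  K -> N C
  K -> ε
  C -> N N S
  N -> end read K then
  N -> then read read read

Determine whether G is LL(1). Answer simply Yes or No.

FIRST(S) = {ε, end, read, then}
FIRST(K) = {ε, end, then}
FIRST(C) = {end, then}
FIRST(N) = {end, then}
FOLLOW(S) = {$, end, read, then}
FOLLOW(K) = {read, then}
FOLLOW(C) = {$, end, read, then}
FOLLOW(N) = {$, end, read, then}
Cell M[K, then] receives both K -> N C and K -> ε — the grammar is not LL(1).

No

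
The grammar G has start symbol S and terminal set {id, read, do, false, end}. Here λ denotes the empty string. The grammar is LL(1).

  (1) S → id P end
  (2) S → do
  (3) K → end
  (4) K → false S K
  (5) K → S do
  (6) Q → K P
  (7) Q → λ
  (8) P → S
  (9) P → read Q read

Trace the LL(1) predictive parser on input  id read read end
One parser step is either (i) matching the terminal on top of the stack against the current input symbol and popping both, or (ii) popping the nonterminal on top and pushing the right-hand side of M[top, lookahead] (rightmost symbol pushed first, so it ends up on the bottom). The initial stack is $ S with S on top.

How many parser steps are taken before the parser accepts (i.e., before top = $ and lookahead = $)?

7

     Stack              Input               Action
  1  $ S                id read read end $  expand S → id P end
  2  $ end P id         id read read end $  match id
  3  $ end P            read read end $     expand P → read Q read
  4  $ end read Q read  read read end $     match read
  5  $ end read Q       read end $          expand Q → λ
  6  $ end read         read end $          match read
  7  $ end              end $               match end
Accept reached after 7 steps.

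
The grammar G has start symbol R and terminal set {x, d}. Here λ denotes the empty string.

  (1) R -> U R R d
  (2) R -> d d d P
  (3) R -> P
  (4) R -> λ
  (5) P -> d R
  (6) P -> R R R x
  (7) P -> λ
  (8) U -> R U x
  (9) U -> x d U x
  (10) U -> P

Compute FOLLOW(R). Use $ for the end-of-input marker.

{$, d, x}

FIRST(R): from R->U R R d we get {d, x}; from R->d d d P we get {d}; from R->P we get {λ, d, x}; from R->λ we get {λ}. So FIRST(R) = {λ, d, x}.
FIRST(P): from P->d R we get {d}; from P->R R R x we get {d, x}; from P->λ we get {λ}. So FIRST(P) = {λ, d, x}.
FIRST(U): from U->R U x we get {d, x}; from U->x d U x we get {x}; from U->P we get {λ, d, x}. So FIRST(U) = {λ, d, x}.
FOLLOW(R) includes $ since R is the start symbol.
FOLLOW(U): in R->U R R d, U is followed by R R d with FIRST {d, x}; in U->R U x, U is followed by x with FIRST {x}; in U->x d U x, U is followed by x with FIRST {x}. Thus FOLLOW(U) = {d, x}.
FOLLOW(R): in R->U R R d (occurrence 1), R is followed by R d with FIRST {d, x}; in R->U R R d (occurrence 2), R is followed by d with FIRST {d}; in P->d R, the suffix after R is empty, so FOLLOW(R) ⊇ FOLLOW(P) = {$, d, x}; in P->R R R x (occurrence 1), R is followed by R R x with FIRST {d, x}; in P->R R R x (occurrence 2), R is followed by R x with FIRST {d, x}; in P->R R R x (occurrence 3), R is followed by x with FIRST {x}; in U->R U x, R is followed by U x with FIRST {d, x}. Thus FOLLOW(R) = {$, d, x}.
FOLLOW(P): in R->d d d P, the suffix after P is empty, so FOLLOW(P) ⊇ FOLLOW(R) = {$, d, x}; in R->P, the suffix after P is empty, so FOLLOW(P) ⊇ FOLLOW(R) = {$, d, x}; in U->P, the suffix after P is empty, so FOLLOW(P) ⊇ FOLLOW(U) = {d, x}. Thus FOLLOW(P) = {$, d, x}.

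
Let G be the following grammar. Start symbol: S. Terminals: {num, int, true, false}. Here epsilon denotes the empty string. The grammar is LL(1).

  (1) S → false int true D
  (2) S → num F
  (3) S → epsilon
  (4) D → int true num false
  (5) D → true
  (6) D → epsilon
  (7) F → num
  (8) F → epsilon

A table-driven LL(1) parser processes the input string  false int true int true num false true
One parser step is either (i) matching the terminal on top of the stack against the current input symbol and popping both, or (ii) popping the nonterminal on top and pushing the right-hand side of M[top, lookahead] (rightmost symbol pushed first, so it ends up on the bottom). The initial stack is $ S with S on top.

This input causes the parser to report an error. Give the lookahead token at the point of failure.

true

step 1: stack=$ S  input=false int true int true num false true $  — expand S → false int true D
step 2: stack=$ D true int false  input=false int true int true num false true $  — match false
step 3: stack=$ D true int  input=int true int true num false true $  — match int
step 4: stack=$ D true  input=true int true num false true $  — match true
step 5: stack=$ D  input=int true num false true $  — expand D → int true num false
step 6: stack=$ false num true int  input=int true num false true $  — match int
step 7: stack=$ false num true  input=true num false true $  — match true
step 8: stack=$ false num  input=num false true $  — match num
step 9: stack=$ false  input=false true $  — match false
step 10: stack=$  input=true $  — error: stack empty but input remains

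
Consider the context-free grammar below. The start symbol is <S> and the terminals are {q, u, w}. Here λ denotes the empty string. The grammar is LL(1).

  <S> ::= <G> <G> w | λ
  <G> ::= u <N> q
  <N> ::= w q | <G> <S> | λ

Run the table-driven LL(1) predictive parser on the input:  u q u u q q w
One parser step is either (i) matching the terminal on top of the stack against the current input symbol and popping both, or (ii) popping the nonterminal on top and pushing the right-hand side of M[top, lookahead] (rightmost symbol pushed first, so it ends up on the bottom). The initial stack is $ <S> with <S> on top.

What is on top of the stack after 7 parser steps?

<N>

     Stack            Input            Action
  1  $ <S>            u q u u q q w $  expand <S> ::= <G> <G> w
  2  $ w <G> <G>      u q u u q q w $  expand <G> ::= u <N> q
  3  $ w <G> q <N> u  u q u u q q w $  match u
  4  $ w <G> q <N>    q u u q q w $    expand <N> ::= λ
  5  $ w <G> q        q u u q q w $    match q
  6  $ w <G>          u u q q w $      expand <G> ::= u <N> q
  7  $ w q <N> u      u u q q w $      match u
Stack after step 7: $ w q <N> (top = <N>).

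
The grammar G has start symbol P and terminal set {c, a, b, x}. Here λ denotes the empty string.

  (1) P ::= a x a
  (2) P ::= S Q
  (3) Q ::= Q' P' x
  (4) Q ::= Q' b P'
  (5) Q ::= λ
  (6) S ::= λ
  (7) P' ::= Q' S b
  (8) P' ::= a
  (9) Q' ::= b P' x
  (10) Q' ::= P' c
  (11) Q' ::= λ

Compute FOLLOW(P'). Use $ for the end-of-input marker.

FIRST(S) = {λ}
FIRST(P) = {λ, a, b}  (via S Q)
FIRST(Q) = {λ, a, b}  (via Q' P' x, Q' b P')
FIRST(P') = {a, b}  (via Q' S b)
FIRST(Q') = {λ, a, b}  (via P' c)
FOLLOW(P) includes $ since P is the start symbol.
FOLLOW(P): P appears on no right-hand side. Thus FOLLOW(P) = {$}.
FOLLOW(Q): in P::=S Q, the suffix after Q is empty, so FOLLOW(Q) ⊇ FOLLOW(P) = {$}. Thus FOLLOW(Q) = {$}.
FOLLOW(S): in P::=S Q, S is followed by Q with FIRST {λ, a, b}; in P::=S Q, the suffix after S is nullable, so FOLLOW(S) ⊇ FOLLOW(P) = {$}; in P'::=Q' S b, S is followed by b with FIRST {b}. Thus FOLLOW(S) = {$, a, b}.
FOLLOW(P'): in Q::=Q' P' x, P' is followed by x with FIRST {x}; in Q::=Q' b P', the suffix after P' is empty, so FOLLOW(P') ⊇ FOLLOW(Q) = {$}; in Q'::=b P' x, P' is followed by x with FIRST {x}; in Q'::=P' c, P' is followed by c with FIRST {c}. Thus FOLLOW(P') = {$, c, x}.
FOLLOW(Q'): in Q::=Q' P' x, Q' is followed by P' x with FIRST {a, b}; in Q::=Q' b P', Q' is followed by b P' with FIRST {b}; in P'::=Q' S b, Q' is followed by S b with FIRST {b}. Thus FOLLOW(Q') = {a, b}.

{$, c, x}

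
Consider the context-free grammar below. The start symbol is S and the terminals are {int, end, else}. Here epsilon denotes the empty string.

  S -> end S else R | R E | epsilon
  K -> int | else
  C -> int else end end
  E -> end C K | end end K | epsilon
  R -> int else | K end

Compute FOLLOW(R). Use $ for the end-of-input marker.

{$, else, end}

FIRST(K) = {else, int}
FIRST(C) = {int}
FIRST(E) = {epsilon, end}
FIRST(R) = {else, int}  (via K end)
FIRST(S) = {epsilon, else, end, int}  (via R E)
FOLLOW(S) includes $ since S is the start symbol.
FOLLOW(S): in S->end S else R, S is followed by else R with FIRST {else}. Thus FOLLOW(S) = {$, else}.
FOLLOW(C): in E->end C K, C is followed by K with FIRST {else, int}. Thus FOLLOW(C) = {else, int}.
FOLLOW(E): in S->R E, the suffix after E is empty, so FOLLOW(E) ⊇ FOLLOW(S) = {$, else}. Thus FOLLOW(E) = {$, else}.
FOLLOW(K): in E->end C K, the suffix after K is empty, so FOLLOW(K) ⊇ FOLLOW(E) = {$, else}; in E->end end K, the suffix after K is empty, so FOLLOW(K) ⊇ FOLLOW(E) = {$, else}; in R->K end, K is followed by end with FIRST {end}. Thus FOLLOW(K) = {$, else, end}.
FOLLOW(R): in S->end S else R, the suffix after R is empty, so FOLLOW(R) ⊇ FOLLOW(S) = {$, else}; in S->R E, R is followed by E with FIRST {epsilon, end}; in S->R E, the suffix after R is nullable, so FOLLOW(R) ⊇ FOLLOW(S) = {$, else}. Thus FOLLOW(R) = {$, else, end}.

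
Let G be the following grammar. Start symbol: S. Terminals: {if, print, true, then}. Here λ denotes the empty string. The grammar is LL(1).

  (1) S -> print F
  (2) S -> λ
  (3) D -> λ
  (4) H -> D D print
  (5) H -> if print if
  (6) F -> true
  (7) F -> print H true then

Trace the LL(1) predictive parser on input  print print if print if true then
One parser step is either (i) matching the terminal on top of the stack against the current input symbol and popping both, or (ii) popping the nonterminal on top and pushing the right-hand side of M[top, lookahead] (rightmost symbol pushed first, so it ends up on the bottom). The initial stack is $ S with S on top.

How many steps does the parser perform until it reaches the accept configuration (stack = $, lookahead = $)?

10

      Stack                    Input                                Action
   1  $ S                      print print if print if true then $  expand S -> print F
   2  $ F print                print print if print if true then $  match print
   3  $ F                      print if print if true then $        expand F -> print H true then
   4  $ then true H print      print if print if true then $        match print
   5  $ then true H            if print if true then $              expand H -> if print if
   6  $ then true if print if  if print if true then $              match if
   7  $ then true if print     print if true then $                 match print
   8  $ then true if           if true then $                       match if
   9  $ then true              true then $                          match true
  10  $ then                   then $                               match then
Accept reached after 10 steps.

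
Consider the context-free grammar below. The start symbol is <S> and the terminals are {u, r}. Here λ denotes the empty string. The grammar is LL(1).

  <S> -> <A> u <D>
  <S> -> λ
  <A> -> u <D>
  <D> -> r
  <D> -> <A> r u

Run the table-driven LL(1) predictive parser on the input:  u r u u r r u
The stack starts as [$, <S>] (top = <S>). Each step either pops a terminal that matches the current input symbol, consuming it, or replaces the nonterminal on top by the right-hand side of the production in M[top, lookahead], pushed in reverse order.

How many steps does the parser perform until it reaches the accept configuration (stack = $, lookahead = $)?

      Stack          Input            Action
   1  $ <S>          u r u u r r u $  expand <S> -> <A> u <D>
   2  $ <D> u <A>    u r u u r r u $  expand <A> -> u <D>
   3  $ <D> u <D> u  u r u u r r u $  match u
   4  $ <D> u <D>    r u u r r u $    expand <D> -> r
   5  $ <D> u r      r u u r r u $    match r
   6  $ <D> u        u u r r u $      match u
   7  $ <D>          u r r u $        expand <D> -> <A> r u
   8  $ u r <A>      u r r u $        expand <A> -> u <D>
   9  $ u r <D> u    u r r u $        match u
  10  $ u r <D>      r r u $          expand <D> -> r
  11  $ u r r        r r u $          match r
  12  $ u r          r u $            match r
  13  $ u            u $              match u
Accept reached after 13 steps.

13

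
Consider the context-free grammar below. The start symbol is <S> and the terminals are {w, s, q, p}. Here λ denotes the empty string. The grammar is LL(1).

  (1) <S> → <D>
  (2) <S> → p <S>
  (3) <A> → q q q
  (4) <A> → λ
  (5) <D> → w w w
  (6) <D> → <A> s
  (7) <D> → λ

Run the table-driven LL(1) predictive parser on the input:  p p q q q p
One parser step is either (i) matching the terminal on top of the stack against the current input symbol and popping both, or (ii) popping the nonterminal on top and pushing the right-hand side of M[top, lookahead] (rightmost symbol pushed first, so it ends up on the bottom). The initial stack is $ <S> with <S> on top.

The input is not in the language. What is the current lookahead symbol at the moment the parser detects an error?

p

step 1: stack=$ <S>  input=p p q q q p $  — expand <S> → p <S>
step 2: stack=$ <S> p  input=p p q q q p $  — match p
step 3: stack=$ <S>  input=p q q q p $  — expand <S> → p <S>
step 4: stack=$ <S> p  input=p q q q p $  — match p
step 5: stack=$ <S>  input=q q q p $  — expand <S> → <D>
step 6: stack=$ <D>  input=q q q p $  — expand <D> → <A> s
step 7: stack=$ s <A>  input=q q q p $  — expand <A> → q q q
step 8: stack=$ s q q q  input=q q q p $  — match q
step 9: stack=$ s q q  input=q q p $  — match q
step 10: stack=$ s q  input=q p $  — match q
step 11: stack=$ s  input=p $  — error: top is terminal s but lookahead is p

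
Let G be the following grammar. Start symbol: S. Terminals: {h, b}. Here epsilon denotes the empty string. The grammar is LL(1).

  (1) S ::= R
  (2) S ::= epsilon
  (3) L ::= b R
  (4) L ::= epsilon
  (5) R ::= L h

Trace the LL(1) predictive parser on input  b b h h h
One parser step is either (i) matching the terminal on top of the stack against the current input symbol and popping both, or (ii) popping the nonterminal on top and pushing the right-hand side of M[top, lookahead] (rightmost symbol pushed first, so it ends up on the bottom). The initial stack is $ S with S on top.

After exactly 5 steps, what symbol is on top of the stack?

L

     Stack    Input        Action
  1  $ S      b b h h h $  expand S ::= R
  2  $ R      b b h h h $  expand R ::= L h
  3  $ h L    b b h h h $  expand L ::= b R
  4  $ h R b  b b h h h $  match b
  5  $ h R    b h h h $    expand R ::= L h
Stack after step 5: $ h h L (top = L).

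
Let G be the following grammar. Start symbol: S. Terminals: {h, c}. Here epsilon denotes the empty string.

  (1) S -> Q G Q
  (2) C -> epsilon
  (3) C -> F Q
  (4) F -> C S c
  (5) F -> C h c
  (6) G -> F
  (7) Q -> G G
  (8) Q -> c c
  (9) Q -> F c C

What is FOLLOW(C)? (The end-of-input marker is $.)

{$, c, h}

FIRST(S) = {c, h}  (via Q G Q)
FIRST(C) = {epsilon, c, h}  (via F Q)
FIRST(F) = {c, h}  (via C S c, C h c)
FIRST(G) = {c, h}  (via F)
FIRST(Q) = {c, h}  (via G G, F c C)
FOLLOW(S) includes $ since S is the start symbol.
FOLLOW(S): in F->C S c, S is followed by c with FIRST {c}. Thus FOLLOW(S) = {$, c}.
FOLLOW(C): in F->C S c, C is followed by S c with FIRST {c, h}; in F->C h c, C is followed by h c with FIRST {h}; in Q->F c C, the suffix after C is empty, so FOLLOW(C) ⊇ FOLLOW(Q) = {$, c, h}. Thus FOLLOW(C) = {$, c, h}.
FOLLOW(Q): in S->Q G Q (occurrence 1), Q is followed by G Q with FIRST {c, h}; in S->Q G Q (occurrence 2), the suffix after Q is empty, so FOLLOW(Q) ⊇ FOLLOW(S) = {$, c}; in C->F Q, the suffix after Q is empty, so FOLLOW(Q) ⊇ FOLLOW(C) = {$, c, h}. Thus FOLLOW(Q) = {$, c, h}.
FOLLOW(G): in S->Q G Q, G is followed by Q with FIRST {c, h}; in Q->G G (occurrence 1), G is followed by G with FIRST {c, h}; in Q->G G (occurrence 2), the suffix after G is empty, so FOLLOW(G) ⊇ FOLLOW(Q) = {$, c, h}. Thus FOLLOW(G) = {$, c, h}.
FOLLOW(F): in C->F Q, F is followed by Q with FIRST {c, h}; in G->F, the suffix after F is empty, so FOLLOW(F) ⊇ FOLLOW(G) = {$, c, h}; in Q->F c C, F is followed by c C with FIRST {c}. Thus FOLLOW(F) = {$, c, h}.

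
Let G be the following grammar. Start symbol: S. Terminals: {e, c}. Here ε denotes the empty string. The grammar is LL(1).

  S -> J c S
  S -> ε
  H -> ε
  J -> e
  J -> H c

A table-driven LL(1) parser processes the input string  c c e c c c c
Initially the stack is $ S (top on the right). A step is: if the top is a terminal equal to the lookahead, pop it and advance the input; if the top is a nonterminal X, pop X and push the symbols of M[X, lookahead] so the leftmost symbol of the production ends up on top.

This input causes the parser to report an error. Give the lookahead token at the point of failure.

$

step 1: stack=$ S  input=c c e c c c c $  — expand S -> J c S
step 2: stack=$ S c J  input=c c e c c c c $  — expand J -> H c
step 3: stack=$ S c c H  input=c c e c c c c $  — expand H -> ε
step 4: stack=$ S c c  input=c c e c c c c $  — match c
step 5: stack=$ S c  input=c e c c c c $  — match c
step 6: stack=$ S  input=e c c c c $  — expand S -> J c S
step 7: stack=$ S c J  input=e c c c c $  — expand J -> e
step 8: stack=$ S c e  input=e c c c c $  — match e
step 9: stack=$ S c  input=c c c c $  — match c
step 10: stack=$ S  input=c c c $  — expand S -> J c S
step 11: stack=$ S c J  input=c c c $  — expand J -> H c
step 12: stack=$ S c c H  input=c c c $  — expand H -> ε
step 13: stack=$ S c c  input=c c c $  — match c
step 14: stack=$ S c  input=c c $  — match c
step 15: stack=$ S  input=c $  — expand S -> J c S
step 16: stack=$ S c J  input=c $  — expand J -> H c
step 17: stack=$ S c c H  input=c $  — expand H -> ε
step 18: stack=$ S c c  input=c $  — match c
step 19: stack=$ S c  input=$  — error: top is terminal c but lookahead is $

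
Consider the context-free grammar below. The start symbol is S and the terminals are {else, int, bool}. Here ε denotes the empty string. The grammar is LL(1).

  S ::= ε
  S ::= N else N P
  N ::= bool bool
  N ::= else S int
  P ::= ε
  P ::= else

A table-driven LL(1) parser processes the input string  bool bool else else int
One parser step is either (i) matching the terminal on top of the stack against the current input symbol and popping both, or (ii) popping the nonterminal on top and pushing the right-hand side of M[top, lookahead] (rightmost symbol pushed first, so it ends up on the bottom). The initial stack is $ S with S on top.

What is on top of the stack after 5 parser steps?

step 1: stack=$ S  input=bool bool else else int $  — expand S ::= N else N P
step 2: stack=$ P N else N  input=bool bool else else int $  — expand N ::= bool bool
step 3: stack=$ P N else bool bool  input=bool bool else else int $  — match bool
step 4: stack=$ P N else bool  input=bool else else int $  — match bool
step 5: stack=$ P N else  input=else else int $  — match else
Stack after step 5: $ P N (top = N).

N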